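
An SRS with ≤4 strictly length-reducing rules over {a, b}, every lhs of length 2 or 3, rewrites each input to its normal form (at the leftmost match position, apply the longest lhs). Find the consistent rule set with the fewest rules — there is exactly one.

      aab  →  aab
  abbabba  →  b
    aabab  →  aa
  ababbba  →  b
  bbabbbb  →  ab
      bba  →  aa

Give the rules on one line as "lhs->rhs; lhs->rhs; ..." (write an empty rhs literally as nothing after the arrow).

  | aab
  | abbabba => aaabba => bbba => aba => b
  | aabab => abb => aa
  | ababbba => bbbba => abba => aaa => b

aaa->b; aba->b; bb->a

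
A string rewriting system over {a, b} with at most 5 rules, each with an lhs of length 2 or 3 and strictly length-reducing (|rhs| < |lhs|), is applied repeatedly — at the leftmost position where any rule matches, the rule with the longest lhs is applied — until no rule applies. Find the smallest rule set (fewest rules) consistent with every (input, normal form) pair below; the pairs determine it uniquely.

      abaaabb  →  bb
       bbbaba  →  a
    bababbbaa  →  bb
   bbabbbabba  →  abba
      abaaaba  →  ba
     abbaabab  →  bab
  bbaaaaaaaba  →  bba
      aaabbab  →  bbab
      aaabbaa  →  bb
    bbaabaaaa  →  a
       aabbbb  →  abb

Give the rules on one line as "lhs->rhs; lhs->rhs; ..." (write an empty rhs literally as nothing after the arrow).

aa->; aaa->; aba->a; bbb->ab

  | abaaabb => aaabb => bb
  | bbbaba => ababa => aba => a
  | bababbbaa => babbbaa => baabaa => bbaa => bb
  | bbabbbabba => bbaababba => bbbabba => ababba => abba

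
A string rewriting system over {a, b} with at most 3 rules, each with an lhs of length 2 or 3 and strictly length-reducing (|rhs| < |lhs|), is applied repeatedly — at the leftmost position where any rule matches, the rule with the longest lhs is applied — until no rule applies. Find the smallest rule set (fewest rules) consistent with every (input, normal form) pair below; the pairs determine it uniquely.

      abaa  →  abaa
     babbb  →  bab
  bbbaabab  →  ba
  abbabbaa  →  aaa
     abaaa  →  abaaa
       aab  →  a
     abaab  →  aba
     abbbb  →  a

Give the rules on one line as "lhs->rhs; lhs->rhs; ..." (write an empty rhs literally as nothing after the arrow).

aab->a; bb->; bba->aa

  | abaa
  | babbb => bab
  | bbbaabab => baabab => baab => ba
  | abbabbaa => aaabbaa => aabaa => aaa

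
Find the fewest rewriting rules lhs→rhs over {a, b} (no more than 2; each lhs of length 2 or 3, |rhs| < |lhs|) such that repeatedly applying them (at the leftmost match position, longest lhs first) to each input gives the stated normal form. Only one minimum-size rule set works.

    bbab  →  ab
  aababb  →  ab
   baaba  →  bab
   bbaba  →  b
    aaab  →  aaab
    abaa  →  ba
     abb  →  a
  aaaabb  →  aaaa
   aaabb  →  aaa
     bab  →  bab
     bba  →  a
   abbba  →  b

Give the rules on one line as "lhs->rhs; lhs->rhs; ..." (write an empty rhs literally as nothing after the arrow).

aba->b; bb->

  | bbab => ab
  | aababb => abbb => ab
  | baaba => bab
  | bbaba => aba => b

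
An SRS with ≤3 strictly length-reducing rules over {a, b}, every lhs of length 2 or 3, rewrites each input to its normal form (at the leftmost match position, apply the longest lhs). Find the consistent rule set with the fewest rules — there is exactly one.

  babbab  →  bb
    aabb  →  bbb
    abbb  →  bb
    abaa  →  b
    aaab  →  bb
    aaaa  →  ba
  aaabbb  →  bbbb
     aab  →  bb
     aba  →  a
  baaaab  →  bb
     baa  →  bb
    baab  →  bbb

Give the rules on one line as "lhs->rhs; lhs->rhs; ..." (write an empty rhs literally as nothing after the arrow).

  | babbab => bbab => bb
  | aabb => bbb
  | abbb => bb
  | abaa => aa => b

aa->b; aaa->b; ab->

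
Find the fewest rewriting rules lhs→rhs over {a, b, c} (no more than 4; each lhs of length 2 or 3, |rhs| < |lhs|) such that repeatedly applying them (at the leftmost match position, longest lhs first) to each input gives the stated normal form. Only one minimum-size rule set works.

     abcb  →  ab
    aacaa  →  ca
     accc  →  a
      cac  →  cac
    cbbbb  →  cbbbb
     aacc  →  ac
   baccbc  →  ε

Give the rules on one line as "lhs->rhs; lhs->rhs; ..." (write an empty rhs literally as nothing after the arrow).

  | abcb => ab
  | aacaa => ccaa => aaa => ca
  | accc => aac => cc => a
  | cac

aa->c; bc->; cc->a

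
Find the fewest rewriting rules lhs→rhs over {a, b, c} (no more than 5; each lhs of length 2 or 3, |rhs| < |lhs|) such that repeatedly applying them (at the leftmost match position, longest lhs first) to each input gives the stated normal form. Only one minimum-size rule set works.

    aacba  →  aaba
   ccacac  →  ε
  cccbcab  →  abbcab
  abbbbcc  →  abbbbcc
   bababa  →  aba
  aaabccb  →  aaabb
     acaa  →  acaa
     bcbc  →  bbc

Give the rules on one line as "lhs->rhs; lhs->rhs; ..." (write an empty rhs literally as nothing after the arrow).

bab->; cac->; cb->b; ccc->ab

  | aacba => aaba
  | ccacac => cac => ε
  | cccbcab => abbcab
  | abbbbcc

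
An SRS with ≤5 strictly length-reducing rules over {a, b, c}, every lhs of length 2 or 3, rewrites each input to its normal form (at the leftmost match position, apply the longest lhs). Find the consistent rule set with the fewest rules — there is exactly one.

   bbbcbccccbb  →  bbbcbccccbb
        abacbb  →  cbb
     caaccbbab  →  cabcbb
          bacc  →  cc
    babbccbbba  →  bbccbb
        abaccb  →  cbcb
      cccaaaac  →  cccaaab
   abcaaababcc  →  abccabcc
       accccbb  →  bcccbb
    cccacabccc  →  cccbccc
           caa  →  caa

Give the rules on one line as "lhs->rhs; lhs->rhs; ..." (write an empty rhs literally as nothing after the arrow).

  | bbbcbccccbb
  | abacbb => cacbb => cbb
  | caaccbbab => cabcbbab => cabcbb
  | bacc => cc

aba->ca; ac->b; acb->b; ba->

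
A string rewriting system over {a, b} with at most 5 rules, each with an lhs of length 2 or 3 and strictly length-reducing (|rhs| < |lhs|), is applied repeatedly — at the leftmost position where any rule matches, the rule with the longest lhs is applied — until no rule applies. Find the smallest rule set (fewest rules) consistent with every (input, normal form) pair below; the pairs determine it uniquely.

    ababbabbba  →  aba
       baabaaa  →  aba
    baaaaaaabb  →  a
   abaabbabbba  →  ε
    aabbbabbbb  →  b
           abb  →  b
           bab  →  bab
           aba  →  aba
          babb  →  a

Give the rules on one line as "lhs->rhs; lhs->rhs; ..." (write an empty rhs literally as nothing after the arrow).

  | ababbabbba => abbabbba => babbba => bbba => aba
  | baabaaa => bbbaaa => abaaa => aba
  | baaaaaaabb => baaaaabb => baaabb => babb => bb => a
  | abaabbabbba => abbbbabbba => bbbabbba => ababbba => abbba => bba => aa => ε

aa->; aab->bb; abb->b; bb->a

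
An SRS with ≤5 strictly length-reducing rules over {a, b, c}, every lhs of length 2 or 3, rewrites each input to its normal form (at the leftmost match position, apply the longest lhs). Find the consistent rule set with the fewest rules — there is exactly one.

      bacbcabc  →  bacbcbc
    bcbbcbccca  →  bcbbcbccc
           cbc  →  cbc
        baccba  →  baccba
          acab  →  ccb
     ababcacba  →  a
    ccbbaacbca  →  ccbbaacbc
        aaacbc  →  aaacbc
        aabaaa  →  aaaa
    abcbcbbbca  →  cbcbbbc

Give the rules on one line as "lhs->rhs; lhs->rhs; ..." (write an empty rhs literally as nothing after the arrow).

ab->; aca->cc; ca->c; cac->a

  | bacbcabc => bacbcbc
  | bcbbcbccca => bcbbcbccc
  | cbc
  | baccba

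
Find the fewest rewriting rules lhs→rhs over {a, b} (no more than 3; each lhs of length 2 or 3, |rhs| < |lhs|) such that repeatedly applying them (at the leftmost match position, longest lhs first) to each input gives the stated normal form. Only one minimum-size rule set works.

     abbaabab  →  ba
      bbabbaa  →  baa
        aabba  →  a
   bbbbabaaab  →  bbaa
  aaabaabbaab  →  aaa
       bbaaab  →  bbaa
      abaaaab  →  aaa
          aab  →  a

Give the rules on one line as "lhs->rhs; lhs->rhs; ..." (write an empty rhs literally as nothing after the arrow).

ab->; bbb->b

  | abbaabab => baabab => baab => ba
  | bbabbaa => bbbaa => baa
  | aabba => aba => a
  | bbbbabaaab => bbabaaab => bbaaab => bbaa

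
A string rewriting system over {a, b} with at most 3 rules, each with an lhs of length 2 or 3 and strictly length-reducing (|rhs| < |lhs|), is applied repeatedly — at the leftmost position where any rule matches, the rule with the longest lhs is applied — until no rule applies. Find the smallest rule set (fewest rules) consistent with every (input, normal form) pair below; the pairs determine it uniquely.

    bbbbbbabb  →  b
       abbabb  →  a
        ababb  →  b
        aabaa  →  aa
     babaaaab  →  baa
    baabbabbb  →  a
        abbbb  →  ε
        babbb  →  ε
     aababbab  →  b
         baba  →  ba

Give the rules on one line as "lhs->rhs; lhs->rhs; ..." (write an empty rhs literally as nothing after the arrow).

  | bbbbbbabb => abbbbabb => bbbabb => ababb => abb => b
  | abbabb => babb => bb => a
  | ababb => abb => b
  | aabaa => aa

aab->; ab->; bb->a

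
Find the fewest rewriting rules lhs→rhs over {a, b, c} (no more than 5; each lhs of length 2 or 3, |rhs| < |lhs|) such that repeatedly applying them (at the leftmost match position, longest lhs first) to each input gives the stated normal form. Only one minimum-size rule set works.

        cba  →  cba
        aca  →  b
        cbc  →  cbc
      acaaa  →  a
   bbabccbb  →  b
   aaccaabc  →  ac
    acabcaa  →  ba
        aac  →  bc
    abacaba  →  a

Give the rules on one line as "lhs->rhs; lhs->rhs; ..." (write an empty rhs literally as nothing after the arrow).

aa->b; ab->a; bb->a; ca->a

  | cba
  | aca => aa => b
  | cbc
  | acaaa => aaaa => baa => bb => a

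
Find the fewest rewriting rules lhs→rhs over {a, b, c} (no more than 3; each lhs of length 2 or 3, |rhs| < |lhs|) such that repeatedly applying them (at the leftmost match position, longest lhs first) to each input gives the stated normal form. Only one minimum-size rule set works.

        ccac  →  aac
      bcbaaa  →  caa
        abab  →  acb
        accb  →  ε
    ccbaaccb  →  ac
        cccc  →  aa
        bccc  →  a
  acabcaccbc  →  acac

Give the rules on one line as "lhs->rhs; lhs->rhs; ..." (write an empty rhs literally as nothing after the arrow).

  | ccac => aac
  | bcbaaa => bccaa => baaa => caa
  | abab => acb
  | accb => aab => ε

aab->; ba->c; cc->a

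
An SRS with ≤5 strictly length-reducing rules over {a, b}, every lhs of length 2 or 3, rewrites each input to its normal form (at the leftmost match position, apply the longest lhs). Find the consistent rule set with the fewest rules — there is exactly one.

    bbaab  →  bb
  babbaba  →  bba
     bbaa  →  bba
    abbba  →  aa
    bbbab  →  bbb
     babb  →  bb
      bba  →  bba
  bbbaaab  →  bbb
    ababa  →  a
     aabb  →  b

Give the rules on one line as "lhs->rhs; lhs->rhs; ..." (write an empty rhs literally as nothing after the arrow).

  | bbaab => bbab => bb
  | babbaba => bbaba => bba
  | bbaa => bba
  | abbba => abba => aba => aa

aab->; ab->a; baa->ba; bab->b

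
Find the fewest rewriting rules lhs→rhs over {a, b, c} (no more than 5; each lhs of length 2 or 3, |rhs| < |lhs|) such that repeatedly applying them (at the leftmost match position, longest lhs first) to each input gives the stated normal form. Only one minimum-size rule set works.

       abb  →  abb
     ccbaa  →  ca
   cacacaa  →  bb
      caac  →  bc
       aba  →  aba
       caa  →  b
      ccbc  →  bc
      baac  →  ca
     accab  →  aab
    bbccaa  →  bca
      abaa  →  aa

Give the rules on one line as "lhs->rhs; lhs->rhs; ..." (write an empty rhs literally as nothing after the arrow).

  | abb
  | ccbaa => baa => ca
  | cacacaa => caacaa => bcaa => bb
  | caac => bc

ac->a; baa->ca; caa->b; cc->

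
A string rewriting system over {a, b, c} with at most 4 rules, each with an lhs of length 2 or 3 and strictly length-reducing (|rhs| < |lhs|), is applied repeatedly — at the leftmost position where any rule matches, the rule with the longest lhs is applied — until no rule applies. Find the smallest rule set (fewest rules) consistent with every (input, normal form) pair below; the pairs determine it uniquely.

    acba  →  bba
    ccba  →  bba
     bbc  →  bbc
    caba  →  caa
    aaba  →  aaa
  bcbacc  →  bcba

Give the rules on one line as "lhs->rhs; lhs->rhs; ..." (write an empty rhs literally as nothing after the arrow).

  | acba => bba
  | ccba => bba
  | bbc
  | caba => caa

ab->a; acb->bb; cc->b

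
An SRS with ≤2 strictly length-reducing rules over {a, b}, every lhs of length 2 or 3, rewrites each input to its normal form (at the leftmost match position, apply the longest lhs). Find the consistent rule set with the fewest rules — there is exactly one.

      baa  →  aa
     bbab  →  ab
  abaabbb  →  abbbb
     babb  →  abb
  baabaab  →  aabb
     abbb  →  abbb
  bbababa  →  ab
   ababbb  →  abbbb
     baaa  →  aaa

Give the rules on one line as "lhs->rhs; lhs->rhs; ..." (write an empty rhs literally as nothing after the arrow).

  | baa => aa
  | bbab => bab => ab
  | abaabbb => ababbb => abbbb
  | babb => abb

aba->ab; ba->a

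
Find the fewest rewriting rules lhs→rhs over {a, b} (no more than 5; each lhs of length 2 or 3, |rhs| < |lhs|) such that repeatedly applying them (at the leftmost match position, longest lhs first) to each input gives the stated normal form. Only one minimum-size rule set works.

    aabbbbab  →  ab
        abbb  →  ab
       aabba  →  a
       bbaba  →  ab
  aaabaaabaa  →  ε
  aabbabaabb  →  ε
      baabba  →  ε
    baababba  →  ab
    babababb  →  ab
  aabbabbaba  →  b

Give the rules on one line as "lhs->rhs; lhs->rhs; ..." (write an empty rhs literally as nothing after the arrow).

aa->; ba->b; baa->a; bb->

  | aabbbbab => bbbbab => bbab => ab
  | abbb => ab
  | aabba => bba => a
  | bbaba => aba => ab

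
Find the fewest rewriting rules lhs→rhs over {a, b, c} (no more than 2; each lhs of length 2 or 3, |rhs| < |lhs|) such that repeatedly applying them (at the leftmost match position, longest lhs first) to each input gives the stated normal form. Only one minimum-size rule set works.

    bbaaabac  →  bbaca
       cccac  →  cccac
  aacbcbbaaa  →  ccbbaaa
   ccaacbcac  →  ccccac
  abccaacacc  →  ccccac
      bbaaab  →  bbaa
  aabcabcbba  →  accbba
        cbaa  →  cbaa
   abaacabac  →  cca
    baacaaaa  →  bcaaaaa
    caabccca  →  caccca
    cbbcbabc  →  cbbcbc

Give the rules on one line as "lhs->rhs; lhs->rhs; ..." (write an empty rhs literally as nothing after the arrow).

aac->ca; ab->

  | bbaaabac => bbaaac => bbaca
  | cccac
  | aacbcbbaaa => cabcbbaaa => ccbbaaa
  | ccaacbcac => cccabcac => ccccac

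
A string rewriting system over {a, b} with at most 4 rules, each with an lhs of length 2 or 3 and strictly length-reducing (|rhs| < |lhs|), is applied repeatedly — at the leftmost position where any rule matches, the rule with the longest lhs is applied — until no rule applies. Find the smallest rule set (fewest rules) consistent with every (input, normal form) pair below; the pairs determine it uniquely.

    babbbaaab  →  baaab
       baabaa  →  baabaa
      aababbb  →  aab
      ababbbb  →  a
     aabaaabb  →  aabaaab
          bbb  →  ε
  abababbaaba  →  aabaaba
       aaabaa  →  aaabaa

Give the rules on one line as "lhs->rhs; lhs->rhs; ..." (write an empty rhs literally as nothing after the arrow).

  | babbbaaab => bbaaab => baaab
  | baabaa
  | aababbb => aabb => aab
  | ababbbb => abbb => a

bab->; bb->b; bbb->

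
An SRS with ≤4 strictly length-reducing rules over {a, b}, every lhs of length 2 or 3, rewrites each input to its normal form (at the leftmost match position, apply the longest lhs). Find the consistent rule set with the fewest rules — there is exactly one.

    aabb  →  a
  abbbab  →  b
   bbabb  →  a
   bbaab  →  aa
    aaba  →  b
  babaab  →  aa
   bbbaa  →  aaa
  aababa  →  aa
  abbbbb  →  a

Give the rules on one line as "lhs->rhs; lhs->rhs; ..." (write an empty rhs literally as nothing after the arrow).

aab->ba; ab->a; ba->b; bb->a

  | aabb => bab => bb => a
  | abbbab => abbab => abab => aab => ba => b
  | bbabb => aabb => bab => bb => a
  | bbaab => aaab => aba => aa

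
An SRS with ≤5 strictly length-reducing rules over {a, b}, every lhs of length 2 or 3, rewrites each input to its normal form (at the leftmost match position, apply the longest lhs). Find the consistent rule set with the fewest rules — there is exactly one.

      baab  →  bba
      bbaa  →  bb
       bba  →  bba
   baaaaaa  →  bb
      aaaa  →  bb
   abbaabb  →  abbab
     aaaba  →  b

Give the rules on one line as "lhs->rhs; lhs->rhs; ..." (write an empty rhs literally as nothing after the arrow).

  | baab => bba
  | bbaa => bbb => bb
  | bba
  | baaaaaa => bbaaaa => bbbaa => bbaa => bbb => bb

aa->b; aab->ba; aba->; bbb->bb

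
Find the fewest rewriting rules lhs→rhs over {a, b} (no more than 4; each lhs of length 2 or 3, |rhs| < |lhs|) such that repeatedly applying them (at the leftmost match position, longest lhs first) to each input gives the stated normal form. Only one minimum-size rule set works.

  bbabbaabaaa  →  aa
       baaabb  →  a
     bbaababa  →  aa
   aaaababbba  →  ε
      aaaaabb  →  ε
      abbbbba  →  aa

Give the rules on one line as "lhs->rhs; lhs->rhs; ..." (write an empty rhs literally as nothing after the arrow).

aaa->; ba->a; bb->a; bbb->b

  | bbabbaabaaa => aabbaabaaa => aaaaabaaa => aabaaa => aaaaa => aa
  | baaabb => aaabb => bb => a
  | bbaababa => aaababa => baba => aba => aa
  | aaaababbba => ababbba => aabbba => aaba => aaa => ε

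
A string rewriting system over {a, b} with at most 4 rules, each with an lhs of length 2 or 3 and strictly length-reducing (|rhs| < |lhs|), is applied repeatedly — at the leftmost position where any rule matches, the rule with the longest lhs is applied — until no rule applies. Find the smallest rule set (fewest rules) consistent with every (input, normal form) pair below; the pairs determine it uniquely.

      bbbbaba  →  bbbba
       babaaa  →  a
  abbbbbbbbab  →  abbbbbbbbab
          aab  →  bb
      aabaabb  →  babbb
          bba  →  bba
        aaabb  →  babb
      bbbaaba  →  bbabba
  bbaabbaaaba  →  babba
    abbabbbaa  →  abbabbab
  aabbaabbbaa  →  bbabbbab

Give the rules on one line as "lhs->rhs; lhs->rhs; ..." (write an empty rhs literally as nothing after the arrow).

  | bbbbaba => bbbba
  | babaaa => baaa => aba => a
  | abbbbbbbbab
  | aab => bb

aa->b; aba->a; baa->ab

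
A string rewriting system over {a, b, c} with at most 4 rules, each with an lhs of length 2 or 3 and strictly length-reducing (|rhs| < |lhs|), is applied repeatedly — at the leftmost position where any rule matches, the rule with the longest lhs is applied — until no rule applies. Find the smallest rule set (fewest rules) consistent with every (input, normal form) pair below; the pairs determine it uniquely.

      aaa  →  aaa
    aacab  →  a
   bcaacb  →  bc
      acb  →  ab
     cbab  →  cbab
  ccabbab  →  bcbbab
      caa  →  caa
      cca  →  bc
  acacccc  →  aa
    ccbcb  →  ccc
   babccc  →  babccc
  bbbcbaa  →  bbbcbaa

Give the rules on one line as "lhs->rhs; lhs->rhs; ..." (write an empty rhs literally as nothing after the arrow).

aab->; ac->a; cca->bc; ccb->cc

  | aaa
  | aacab => aaab => a
  | bcaacb => bcaab => bc
  | acb => ab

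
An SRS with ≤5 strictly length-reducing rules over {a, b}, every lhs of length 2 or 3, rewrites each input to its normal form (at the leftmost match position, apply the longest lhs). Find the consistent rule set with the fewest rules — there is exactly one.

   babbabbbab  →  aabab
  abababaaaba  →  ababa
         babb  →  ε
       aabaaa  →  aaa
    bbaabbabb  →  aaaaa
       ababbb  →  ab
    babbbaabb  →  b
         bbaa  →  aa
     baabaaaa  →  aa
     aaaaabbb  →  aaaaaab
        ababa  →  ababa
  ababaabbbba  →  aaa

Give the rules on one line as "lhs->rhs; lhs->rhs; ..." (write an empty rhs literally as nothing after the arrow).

abb->aa; baa->; bb->b; bba->a

  | babbabbbab => baaabbbab => abbbab => aabab
  | abababaaaba => ababaaba => ababa
  | babb => baa => ε
  | aabaaa => aaa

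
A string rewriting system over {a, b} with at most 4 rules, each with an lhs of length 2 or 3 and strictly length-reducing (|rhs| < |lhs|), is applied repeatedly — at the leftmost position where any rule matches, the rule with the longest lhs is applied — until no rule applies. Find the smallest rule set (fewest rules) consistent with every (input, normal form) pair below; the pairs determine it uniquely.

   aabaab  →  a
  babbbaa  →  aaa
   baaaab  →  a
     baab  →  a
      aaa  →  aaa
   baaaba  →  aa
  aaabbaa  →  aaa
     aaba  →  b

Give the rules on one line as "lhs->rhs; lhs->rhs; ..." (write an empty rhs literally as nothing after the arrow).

ab->b; ba->b; bb->a

  | aabaab => abaab => baab => bab => bb => a
  | babbbaa => bbbbaa => abbaa => bbaa => aaa
  | baaaab => baaab => baab => bab => bb => a
  | baab => bab => bb => a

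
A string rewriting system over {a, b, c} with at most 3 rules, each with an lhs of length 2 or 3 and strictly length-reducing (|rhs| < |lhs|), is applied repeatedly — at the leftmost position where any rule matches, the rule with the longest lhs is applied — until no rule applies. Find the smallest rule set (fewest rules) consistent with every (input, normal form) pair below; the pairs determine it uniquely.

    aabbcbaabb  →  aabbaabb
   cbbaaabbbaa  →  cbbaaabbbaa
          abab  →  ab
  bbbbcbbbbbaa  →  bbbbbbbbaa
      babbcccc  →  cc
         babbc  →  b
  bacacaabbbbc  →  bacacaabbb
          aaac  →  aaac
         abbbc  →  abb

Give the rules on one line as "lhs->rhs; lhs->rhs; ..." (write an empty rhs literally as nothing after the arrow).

  | aabbcbaabb => aabbaabb
  | cbbaaabbbaa
  | abab => ab
  | bbbbcbbbbbaa => bbbbbbbbaa

bab->b; bc->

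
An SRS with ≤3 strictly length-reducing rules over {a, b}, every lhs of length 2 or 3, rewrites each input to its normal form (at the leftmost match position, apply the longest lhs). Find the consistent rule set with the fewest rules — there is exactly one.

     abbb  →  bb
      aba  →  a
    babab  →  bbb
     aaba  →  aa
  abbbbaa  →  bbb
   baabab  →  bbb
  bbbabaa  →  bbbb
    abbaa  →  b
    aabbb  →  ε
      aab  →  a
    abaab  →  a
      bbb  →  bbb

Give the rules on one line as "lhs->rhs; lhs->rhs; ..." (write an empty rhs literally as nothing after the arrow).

  | abbb => bab => bb
  | aba => a
  | babab => bbab => bbb
  | aaba => aa

ab->; abb->ba; ba->b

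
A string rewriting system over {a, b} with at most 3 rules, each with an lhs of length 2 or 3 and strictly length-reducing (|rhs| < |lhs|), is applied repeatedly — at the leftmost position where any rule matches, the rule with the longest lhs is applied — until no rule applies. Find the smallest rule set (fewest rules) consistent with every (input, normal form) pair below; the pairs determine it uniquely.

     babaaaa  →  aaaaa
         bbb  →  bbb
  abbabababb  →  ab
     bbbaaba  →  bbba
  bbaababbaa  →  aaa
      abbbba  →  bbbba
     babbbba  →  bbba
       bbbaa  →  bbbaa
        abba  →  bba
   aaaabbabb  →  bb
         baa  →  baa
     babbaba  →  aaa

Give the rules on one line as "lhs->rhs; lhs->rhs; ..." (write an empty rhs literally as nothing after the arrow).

  | babaaaa => aaaaa
  | bbb
  | abbabababb => bbabababb => baababb => babb => ab
  | bbbaaba => bbba

aab->; abb->bb; bab->a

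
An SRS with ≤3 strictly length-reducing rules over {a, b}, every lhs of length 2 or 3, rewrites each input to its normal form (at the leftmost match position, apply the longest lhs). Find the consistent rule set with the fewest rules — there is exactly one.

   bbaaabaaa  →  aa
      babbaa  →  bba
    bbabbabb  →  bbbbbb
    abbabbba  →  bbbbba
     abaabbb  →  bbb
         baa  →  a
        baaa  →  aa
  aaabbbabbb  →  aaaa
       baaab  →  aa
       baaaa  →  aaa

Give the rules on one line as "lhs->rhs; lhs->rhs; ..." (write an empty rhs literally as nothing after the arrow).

aab->aa; ab->b; baa->a

  | bbaaabaaa => baabaaa => abaaa => baaa => aa
  | babbaa => bbbaa => bba
  | bbabbabb => bbbbabb => bbbbbb
  | abbabbba => bbabbba => bbbbba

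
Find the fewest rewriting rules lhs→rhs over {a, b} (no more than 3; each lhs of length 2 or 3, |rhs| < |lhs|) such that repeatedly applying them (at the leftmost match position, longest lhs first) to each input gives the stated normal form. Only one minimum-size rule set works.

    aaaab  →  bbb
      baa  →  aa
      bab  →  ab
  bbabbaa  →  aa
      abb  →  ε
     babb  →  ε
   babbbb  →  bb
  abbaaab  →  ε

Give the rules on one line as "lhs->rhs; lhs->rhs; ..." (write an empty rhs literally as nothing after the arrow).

aab->bb; abb->; ba->a

  | aaaab => aabb => bbb
  | baa => aa
  | bab => ab
  | bbabbaa => babbaa => abbaa => aa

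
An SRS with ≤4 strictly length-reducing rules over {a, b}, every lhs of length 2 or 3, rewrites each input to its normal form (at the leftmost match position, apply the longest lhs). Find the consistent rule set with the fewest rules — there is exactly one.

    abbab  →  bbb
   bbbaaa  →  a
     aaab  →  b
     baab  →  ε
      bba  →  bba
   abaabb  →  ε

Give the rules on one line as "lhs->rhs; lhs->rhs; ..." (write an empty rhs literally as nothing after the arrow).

  | abbab => bbab => bbb
  | bbbaaa => bbaaa => baaa => aaa => a
  | aaab => ab => b
  | baab => aab => aa => ε

aa->; aab->aa; ab->b; baa->aa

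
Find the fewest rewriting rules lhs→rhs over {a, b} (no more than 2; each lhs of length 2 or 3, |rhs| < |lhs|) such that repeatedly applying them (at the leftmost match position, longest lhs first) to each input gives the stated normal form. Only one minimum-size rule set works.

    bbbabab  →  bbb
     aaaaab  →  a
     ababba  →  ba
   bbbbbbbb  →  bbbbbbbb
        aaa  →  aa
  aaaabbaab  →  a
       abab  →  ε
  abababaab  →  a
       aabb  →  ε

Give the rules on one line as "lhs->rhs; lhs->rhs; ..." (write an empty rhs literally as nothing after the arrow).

aaa->aa; ab->

  | bbbabab => bbbab => bbb
  | aaaaab => aaaab => aaab => aab => a
  | ababba => abba => ba
  | bbbbbbbb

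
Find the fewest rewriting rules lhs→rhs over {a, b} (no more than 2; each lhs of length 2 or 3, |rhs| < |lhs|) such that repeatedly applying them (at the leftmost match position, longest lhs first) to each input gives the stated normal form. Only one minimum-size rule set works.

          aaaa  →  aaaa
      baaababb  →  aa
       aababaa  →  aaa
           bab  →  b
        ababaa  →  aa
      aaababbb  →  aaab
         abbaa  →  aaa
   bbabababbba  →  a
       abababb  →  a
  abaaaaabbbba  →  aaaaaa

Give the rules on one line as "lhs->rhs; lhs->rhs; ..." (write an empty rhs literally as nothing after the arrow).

ba->; bb->

  | aaaa
  | baaababb => aababb => aabb => aa
  | aababaa => aabaa => aaa
  | bab => b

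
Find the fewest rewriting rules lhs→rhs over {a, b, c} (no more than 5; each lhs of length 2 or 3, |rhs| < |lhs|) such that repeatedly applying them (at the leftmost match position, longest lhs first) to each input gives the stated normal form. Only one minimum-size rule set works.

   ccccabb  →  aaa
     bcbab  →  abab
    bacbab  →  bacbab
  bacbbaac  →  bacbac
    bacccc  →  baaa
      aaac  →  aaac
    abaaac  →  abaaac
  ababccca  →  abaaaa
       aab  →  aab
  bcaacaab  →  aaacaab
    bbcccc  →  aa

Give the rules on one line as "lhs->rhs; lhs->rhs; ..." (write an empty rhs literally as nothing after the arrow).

bb->; bba->b; bc->a; cc->a

  | ccccabb => accabb => aaabb => aaa
  | bcbab => abab
  | bacbab
  | bacbbaac => bacbac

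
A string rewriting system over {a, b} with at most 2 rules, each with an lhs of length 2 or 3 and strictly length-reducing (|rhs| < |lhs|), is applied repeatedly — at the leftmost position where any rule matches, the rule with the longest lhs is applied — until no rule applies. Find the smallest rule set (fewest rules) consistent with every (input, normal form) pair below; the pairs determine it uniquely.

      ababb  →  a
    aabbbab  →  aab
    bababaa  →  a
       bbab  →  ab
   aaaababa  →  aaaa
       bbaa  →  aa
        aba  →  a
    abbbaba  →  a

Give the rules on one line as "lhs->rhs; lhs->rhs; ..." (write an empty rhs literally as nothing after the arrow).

ba->; bb->

  | ababb => abb => a
  | aabbbab => aabab => aab
  | bababaa => babaa => baa => a
  | bbab => ab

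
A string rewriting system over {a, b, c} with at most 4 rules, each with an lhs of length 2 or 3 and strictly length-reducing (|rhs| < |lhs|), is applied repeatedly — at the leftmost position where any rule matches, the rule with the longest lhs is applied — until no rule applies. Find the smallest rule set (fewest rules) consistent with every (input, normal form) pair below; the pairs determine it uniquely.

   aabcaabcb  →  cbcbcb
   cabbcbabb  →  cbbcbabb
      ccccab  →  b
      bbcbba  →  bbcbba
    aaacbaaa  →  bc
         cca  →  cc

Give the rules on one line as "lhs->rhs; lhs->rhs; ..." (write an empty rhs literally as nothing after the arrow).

aa->c; ca->c; ccb->b

  | aabcaabcb => cbcaabcb => cbcabcb => cbcbcb
  | cabbcbabb => cbbcbabb
  | ccccab => ccccb => ccb => b
  | bbcbba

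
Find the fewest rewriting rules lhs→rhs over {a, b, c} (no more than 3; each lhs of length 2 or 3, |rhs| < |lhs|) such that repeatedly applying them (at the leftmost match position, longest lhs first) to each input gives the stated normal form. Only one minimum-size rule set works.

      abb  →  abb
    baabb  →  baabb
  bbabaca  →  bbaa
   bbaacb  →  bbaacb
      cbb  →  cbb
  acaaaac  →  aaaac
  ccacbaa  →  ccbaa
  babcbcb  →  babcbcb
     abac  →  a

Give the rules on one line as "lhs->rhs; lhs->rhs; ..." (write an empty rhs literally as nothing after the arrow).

bac->; ca->

  | abb
  | baabb
  | bbabaca => bbaa
  | bbaacb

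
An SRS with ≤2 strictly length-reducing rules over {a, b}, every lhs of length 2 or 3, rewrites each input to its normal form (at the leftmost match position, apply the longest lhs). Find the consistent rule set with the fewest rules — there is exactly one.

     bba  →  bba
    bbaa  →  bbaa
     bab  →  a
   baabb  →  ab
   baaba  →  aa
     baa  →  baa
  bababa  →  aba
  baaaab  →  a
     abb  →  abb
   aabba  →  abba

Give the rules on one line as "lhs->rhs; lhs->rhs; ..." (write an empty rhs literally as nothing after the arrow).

aab->ab; bab->a

  | bba
  | bbaa
  | bab => a
  | baabb => babb => ab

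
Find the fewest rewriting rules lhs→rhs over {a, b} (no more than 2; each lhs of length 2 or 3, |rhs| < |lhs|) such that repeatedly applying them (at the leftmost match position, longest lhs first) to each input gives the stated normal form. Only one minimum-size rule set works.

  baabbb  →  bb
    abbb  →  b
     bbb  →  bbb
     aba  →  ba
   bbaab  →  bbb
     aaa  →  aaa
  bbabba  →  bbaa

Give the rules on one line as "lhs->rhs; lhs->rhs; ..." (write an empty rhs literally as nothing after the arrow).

ab->b; abb->a

  | baabbb => baab => bab => bb
  | abbb => ab => b
  | bbb
  | aba => ba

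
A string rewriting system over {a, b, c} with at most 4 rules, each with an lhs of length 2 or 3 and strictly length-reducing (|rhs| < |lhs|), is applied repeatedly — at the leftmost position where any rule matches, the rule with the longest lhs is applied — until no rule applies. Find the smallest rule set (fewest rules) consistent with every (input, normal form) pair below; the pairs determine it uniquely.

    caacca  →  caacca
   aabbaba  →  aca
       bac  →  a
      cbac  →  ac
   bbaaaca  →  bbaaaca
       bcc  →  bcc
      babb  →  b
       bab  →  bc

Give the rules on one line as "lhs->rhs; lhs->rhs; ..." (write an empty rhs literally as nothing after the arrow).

  | caacca
  | aabbaba => acbaba => aaba => aca
  | bac => a
  | cbac => ac

ab->c; bac->a; cb->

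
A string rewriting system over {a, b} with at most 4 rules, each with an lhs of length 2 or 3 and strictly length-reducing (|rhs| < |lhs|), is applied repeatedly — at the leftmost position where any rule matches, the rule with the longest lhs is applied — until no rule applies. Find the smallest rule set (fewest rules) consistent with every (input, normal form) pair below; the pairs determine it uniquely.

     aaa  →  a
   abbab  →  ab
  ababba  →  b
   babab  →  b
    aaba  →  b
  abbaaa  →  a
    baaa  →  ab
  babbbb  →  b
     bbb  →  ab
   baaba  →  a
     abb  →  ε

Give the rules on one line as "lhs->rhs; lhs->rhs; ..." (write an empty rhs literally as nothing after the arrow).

aa->; ba->b; baa->ab; bb->a

  | aaa => a
  | abbab => aaab => ab
  | ababba => abbba => aaba => ba => b
  | babab => bbab => aab => b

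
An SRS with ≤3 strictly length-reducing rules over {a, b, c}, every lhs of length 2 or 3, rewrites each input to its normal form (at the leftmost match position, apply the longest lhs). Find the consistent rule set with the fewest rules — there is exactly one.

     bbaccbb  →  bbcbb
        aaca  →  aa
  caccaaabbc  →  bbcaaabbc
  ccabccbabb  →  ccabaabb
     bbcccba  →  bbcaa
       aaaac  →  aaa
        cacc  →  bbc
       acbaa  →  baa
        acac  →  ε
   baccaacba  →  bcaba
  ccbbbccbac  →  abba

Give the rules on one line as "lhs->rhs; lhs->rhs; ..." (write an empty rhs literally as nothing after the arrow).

ac->; cac->bb; ccb->a

  | bbaccbb => bbcbb
  | aaca => aa
  | caccaaabbc => bbcaaabbc
  | ccabccbabb => ccabaabb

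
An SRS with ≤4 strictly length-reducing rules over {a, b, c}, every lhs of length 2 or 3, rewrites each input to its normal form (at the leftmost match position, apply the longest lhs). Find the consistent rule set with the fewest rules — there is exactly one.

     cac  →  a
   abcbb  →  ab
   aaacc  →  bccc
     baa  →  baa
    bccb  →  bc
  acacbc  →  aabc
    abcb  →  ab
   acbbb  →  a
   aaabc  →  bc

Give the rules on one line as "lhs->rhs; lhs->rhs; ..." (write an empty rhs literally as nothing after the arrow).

aaa->bc; cac->a; cb->; cbb->cb

  | cac => a
  | abcbb => abcb => ab
  | aaacc => bccc
  | baa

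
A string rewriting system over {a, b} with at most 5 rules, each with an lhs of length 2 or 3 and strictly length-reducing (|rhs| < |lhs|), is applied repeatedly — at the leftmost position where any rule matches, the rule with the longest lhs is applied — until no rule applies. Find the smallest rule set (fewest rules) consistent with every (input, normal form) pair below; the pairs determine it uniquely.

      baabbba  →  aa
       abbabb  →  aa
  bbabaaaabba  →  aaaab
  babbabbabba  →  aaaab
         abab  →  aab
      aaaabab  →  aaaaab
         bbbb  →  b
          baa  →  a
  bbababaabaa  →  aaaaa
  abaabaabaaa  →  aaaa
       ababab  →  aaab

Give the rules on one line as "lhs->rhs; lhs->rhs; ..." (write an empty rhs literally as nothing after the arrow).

  | baabbba => babbba => abbba => aa
  | abbabb => aabbb => aa
  | bbabaaaabba => abbaaaabba => aabaaabba => aabaabba => aababba => aaabba => aaaab
  | babbabbabba => abbabbabba => aabbbabba => aaabba => aaaab

ba->a; baa->ba; bba->ab; bbb->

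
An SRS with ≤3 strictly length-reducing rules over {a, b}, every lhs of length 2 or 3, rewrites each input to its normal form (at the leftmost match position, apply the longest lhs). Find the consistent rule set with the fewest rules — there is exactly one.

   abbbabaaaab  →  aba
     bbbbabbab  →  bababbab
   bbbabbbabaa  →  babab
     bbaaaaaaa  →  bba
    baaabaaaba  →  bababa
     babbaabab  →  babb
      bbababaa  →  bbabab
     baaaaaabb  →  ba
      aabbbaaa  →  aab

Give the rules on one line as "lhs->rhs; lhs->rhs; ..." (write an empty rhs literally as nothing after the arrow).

baa->b; bbb->ba

  | abbbabaaaab => abaabaaaab => abbaaaab => abbaab => abbb => aba
  | bbbbabbab => bababbab
  | bbbabbbabaa => baabbbabaa => bbbbabaa => bababaa => babab
  | bbaaaaaaa => bbaaaaa => bbaaa => bba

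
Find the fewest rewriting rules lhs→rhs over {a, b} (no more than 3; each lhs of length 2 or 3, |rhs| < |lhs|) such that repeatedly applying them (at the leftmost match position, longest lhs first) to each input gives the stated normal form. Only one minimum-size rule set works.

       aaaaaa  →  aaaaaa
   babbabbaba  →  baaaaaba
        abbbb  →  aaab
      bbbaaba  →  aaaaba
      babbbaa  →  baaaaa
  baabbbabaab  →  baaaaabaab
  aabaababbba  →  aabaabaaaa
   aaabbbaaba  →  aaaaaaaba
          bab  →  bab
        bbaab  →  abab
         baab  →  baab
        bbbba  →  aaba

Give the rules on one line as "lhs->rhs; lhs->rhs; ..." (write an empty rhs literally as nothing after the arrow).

bba->ab; bbb->aa

  | aaaaaa
  | babbabbaba => baabbbaba => baaaaaba
  | abbbb => aaab
  | bbbaaba => aaaaba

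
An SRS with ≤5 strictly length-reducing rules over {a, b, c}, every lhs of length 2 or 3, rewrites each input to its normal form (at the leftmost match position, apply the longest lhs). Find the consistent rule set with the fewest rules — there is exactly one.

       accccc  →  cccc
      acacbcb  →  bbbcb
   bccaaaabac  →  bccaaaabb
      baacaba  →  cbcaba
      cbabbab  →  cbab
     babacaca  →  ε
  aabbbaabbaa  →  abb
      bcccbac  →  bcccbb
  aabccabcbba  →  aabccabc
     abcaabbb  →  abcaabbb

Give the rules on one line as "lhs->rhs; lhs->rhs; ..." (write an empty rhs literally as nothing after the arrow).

  | accccc => cccc
  | acacbcb => bacbcb => bbbcb
  | bccaaaabac => bccaaaabb
  | baacaba => cbcaba

ac->b; acc->c; baa->cb; bba->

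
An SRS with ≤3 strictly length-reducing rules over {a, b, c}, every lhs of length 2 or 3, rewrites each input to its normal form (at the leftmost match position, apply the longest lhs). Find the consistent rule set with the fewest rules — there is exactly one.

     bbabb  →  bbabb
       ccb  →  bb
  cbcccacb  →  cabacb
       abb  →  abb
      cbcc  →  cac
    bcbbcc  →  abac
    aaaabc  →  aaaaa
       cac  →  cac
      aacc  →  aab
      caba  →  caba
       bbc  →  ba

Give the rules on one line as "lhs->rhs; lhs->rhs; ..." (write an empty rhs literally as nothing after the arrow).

bc->a; cc->b

  | bbabb
  | ccb => bb
  | cbcccacb => caccacb => cabacb
  | abb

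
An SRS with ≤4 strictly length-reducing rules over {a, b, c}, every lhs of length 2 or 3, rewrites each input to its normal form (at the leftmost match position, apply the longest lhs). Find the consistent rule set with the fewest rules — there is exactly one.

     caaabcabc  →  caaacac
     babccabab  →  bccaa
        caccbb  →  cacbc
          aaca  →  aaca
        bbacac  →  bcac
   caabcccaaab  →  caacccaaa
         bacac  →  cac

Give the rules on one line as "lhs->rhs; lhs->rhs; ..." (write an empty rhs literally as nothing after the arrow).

  | caaabcabc => caaacabc => caaacac
  | babccabab => bccabab => bccaab => bccaa
  | caccbb => cacbc
  | aaca

ab->a; ba->; cbb->bc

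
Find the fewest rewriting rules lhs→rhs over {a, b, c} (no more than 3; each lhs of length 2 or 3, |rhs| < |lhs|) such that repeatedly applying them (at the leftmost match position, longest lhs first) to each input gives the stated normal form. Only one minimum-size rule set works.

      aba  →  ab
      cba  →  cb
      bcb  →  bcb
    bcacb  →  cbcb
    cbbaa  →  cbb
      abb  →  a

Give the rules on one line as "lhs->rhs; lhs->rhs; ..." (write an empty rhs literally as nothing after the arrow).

abb->a; ba->b; bca->cb

  | aba => ab
  | cba => cb
  | bcb
  | bcacb => cbcb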